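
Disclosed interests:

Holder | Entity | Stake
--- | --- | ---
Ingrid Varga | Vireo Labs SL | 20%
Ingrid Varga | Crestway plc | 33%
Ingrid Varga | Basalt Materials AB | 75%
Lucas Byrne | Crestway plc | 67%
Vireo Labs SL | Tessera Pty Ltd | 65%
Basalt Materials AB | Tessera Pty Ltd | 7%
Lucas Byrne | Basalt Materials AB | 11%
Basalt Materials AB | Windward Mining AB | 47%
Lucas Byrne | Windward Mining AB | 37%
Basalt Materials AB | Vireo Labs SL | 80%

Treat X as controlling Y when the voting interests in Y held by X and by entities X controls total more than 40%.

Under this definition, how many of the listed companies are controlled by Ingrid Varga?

4

Ingrid holds 75% of Basalt, so Ingrid controls Basalt.
Basalt and Ingrid together hold 80% + 20% = 100% of Vireo, so Ingrid controls Vireo.
Basalt holds 47% of Windward, so Ingrid controls Windward.
Vireo and Basalt together hold 65% + 7% = 72% of Tessera, so Ingrid controls Tessera.
No other company's threshold is met.
Ingrid controls 4 companies.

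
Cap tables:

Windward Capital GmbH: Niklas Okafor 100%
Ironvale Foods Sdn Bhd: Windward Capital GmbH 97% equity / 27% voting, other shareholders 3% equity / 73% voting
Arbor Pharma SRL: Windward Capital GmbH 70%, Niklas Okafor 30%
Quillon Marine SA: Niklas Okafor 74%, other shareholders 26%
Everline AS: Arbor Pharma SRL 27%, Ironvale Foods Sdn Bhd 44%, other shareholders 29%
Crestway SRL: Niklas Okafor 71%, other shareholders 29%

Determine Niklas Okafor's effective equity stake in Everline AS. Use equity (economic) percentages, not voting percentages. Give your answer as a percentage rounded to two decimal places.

Niklas reaches Everline along 3 paths.
Via Windward → Arbor: 100% × 70% × 27% = 18.9%.
Via Arbor: 30% × 27% = 8.1%.
Via Windward → Ironvale: 100% × 97% × 44% = 42.68%.
Total: 18.9% + 8.1% + 42.68% = 69.68%.

69.68%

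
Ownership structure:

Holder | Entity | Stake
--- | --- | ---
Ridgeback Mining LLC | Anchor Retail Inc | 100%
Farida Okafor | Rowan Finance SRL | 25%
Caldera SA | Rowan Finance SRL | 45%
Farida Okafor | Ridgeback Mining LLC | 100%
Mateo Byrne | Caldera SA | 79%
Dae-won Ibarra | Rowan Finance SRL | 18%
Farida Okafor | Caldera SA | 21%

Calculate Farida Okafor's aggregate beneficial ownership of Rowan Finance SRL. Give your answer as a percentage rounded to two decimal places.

Farida reaches Rowan along 2 paths.
Via Caldera: 21% × 45% = 9.45%.
Direct stake: 25% = 25%.
Total: 9.45% + 25% = 34.45%.

34.45%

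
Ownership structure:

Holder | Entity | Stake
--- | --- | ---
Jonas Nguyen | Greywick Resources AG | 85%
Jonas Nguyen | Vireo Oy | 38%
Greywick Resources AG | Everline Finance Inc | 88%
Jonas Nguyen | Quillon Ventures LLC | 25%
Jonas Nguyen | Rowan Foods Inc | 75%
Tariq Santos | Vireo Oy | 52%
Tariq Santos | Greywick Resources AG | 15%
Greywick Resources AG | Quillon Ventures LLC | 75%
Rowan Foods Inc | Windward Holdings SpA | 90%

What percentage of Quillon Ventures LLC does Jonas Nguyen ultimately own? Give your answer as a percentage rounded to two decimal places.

88.75%

Jonas reaches Quillon along 2 paths.
Via Greywick: 85% × 75% = 63.75%.
Direct stake: 25% = 25%.
Total: 63.75% + 25% = 88.75%.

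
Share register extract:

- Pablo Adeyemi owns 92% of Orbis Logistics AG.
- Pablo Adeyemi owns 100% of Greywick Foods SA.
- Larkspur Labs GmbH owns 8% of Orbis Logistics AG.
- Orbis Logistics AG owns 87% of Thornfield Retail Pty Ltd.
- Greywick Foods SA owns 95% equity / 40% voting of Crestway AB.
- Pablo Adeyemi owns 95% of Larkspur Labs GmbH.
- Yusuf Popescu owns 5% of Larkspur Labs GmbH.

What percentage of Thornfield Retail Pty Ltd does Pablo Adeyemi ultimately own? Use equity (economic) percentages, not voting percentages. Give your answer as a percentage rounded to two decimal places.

86.65%

Pablo reaches Thornfield along 2 paths.
Via Larkspur → Orbis: 95% × 8% × 87% = 6.612%.
Via Orbis: 92% × 87% = 80.04%.
Total: 6.612% + 80.04% = 86.652%.
Rounded: 86.65%.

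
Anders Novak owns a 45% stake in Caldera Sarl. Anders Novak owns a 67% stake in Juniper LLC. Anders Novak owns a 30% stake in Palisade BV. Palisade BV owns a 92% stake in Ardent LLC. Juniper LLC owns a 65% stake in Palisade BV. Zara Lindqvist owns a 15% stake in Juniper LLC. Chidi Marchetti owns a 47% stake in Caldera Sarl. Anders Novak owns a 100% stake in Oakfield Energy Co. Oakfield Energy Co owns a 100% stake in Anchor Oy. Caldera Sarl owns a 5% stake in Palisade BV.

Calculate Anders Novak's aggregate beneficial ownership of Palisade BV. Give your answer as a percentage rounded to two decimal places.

Anders reaches Palisade along 3 paths.
Via Caldera: 45% × 5% = 2.25%.
Via Juniper: 67% × 65% = 43.55%.
Direct stake: 30% = 30%.
Total: 2.25% + 43.55% + 30% = 75.8%.
Rounded: 75.80%.

75.80%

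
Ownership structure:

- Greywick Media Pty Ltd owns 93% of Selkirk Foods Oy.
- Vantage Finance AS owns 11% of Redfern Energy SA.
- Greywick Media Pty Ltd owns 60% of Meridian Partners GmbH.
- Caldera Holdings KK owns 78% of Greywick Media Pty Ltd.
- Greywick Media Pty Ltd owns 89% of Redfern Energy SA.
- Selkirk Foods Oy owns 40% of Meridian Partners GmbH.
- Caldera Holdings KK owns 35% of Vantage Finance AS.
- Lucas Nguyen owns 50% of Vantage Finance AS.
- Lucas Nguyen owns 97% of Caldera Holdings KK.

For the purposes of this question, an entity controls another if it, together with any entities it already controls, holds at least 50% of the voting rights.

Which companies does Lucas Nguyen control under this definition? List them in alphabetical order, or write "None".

Caldera Holdings KK, Greywick Media Pty Ltd, Meridian Partners GmbH, Redfern Energy SA, Selkirk Foods Oy, Vantage Finance AS

Lucas holds 97% of Caldera, so Lucas controls Caldera.
Lucas and Caldera together hold 50% + 35% = 85% of Vantage, so Lucas controls Vantage.
Caldera holds 78% of Greywick, so Lucas controls Greywick.
Greywick and Vantage together hold 89% + 11% = 100% of Redfern, so Lucas controls Redfern.
Greywick holds 93% of Selkirk, so Lucas controls Selkirk.
Greywick and Selkirk together hold 60% + 40% = 100% of Meridian, so Lucas controls Meridian.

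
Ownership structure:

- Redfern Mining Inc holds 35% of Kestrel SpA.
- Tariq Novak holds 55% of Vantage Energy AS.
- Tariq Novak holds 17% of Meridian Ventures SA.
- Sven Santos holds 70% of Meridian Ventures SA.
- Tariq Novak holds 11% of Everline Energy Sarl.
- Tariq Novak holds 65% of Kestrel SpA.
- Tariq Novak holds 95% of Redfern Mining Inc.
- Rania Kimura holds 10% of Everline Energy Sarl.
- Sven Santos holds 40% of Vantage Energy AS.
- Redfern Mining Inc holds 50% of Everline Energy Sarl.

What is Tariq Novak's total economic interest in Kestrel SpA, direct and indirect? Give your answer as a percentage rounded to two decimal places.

98.25%

Tariq reaches Kestrel along 2 paths.
Direct stake: 65% = 65%.
Via Redfern: 95% × 35% = 33.25%.
Total: 65% + 33.25% = 98.25%.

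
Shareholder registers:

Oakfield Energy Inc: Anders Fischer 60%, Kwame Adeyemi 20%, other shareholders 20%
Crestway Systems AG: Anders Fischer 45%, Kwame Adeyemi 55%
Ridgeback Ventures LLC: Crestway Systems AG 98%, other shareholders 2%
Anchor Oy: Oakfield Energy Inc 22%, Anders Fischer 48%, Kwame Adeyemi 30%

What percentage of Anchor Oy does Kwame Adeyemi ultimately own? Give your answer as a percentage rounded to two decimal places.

Kwame reaches Anchor along 2 paths.
Via Oakfield: 20% × 22% = 4.4%.
Direct stake: 30% = 30%.
Total: 4.4% + 30% = 34.4%.
Rounded: 34.40%.

34.40%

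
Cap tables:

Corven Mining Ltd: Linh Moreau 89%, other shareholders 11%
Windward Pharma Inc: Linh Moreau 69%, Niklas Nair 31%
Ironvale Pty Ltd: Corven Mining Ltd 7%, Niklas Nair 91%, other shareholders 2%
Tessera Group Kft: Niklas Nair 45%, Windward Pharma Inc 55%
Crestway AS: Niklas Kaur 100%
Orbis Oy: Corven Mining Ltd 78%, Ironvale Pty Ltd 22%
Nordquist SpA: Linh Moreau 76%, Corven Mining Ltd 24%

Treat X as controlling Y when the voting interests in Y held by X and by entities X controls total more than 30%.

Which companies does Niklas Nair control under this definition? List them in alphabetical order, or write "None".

Niklas Nair holds 31% of Windward, so Niklas Nair controls Windward.
Niklas Nair holds 91% of Ironvale, so Niklas Nair controls Ironvale.
Niklas Nair and Windward together hold 45% + 55% = 100% of Tessera, so Niklas Nair controls Tessera.
No other company's threshold is met.

Ironvale Pty Ltd, Tessera Group Kft, Windward Pharma Inc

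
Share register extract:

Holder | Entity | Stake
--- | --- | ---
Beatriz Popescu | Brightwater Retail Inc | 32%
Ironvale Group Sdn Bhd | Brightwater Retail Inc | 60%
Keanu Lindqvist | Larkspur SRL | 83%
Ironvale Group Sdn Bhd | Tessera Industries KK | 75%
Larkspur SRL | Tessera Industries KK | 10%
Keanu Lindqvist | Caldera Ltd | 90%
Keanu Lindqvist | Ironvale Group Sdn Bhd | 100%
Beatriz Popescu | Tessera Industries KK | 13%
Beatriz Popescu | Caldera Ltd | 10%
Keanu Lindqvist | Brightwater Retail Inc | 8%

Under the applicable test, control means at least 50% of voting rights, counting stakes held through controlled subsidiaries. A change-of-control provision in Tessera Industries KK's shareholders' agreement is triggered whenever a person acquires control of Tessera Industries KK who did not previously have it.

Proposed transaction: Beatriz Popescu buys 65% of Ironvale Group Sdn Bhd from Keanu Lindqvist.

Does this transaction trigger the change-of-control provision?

The purchase adds only to Beatriz's holdings (Keanu's stake shrinks), so Beatriz is the only person who could newly come to control Tessera.
Beatriz's largest direct stake is 32% in Brightwater, which does not meet the threshold, so Beatriz controls no company.
In Tessera, Beatriz's side holds only 13%, not ≥ 50%.
So before the transaction, Beatriz does not control Tessera.
After the purchase, Beatriz holds 65% of Ironvale directly, and Keanu's stake falls to 35%.
Beatriz holds 65% of Ironvale, so Beatriz controls Ironvale.
Ironvale and Beatriz together hold 75% + 13% = 88% of Tessera, so Beatriz controls Tessera.
Beatriz did not control Tessera before and does after, so the clause is triggered.

Yes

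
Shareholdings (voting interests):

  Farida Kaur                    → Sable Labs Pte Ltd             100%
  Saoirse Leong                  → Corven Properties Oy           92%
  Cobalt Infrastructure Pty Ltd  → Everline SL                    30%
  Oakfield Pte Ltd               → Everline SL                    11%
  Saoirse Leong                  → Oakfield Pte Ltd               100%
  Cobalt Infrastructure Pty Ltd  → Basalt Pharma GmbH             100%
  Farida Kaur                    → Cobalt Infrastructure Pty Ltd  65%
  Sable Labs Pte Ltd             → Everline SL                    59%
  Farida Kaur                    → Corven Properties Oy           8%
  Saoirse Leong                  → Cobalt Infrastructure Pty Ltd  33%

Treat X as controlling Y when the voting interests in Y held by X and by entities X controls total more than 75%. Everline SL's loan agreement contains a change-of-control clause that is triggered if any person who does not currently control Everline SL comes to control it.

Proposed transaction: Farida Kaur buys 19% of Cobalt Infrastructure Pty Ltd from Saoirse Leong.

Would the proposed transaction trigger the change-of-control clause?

The purchase adds only to Farida's holdings (Saoirse's stake shrinks), so Farida is the only person who could newly come to control Everline.
Farida holds 100% of Sable, so Farida controls Sable.
In Everline, Farida's side holds only 59%, not > 75%.
So before the transaction, Farida does not control Everline.
After the purchase, Farida's direct stake in Cobalt rises to 65% + 19% = 84%, and Saoirse's stake falls to 14%.
Farida holds 84% of Cobalt, so Farida controls Cobalt.
Cobalt and Sable together hold 30% + 59% = 89% of Everline, so Farida controls Everline.
Farida did not control Everline before and does after, so the clause is triggered.

Yes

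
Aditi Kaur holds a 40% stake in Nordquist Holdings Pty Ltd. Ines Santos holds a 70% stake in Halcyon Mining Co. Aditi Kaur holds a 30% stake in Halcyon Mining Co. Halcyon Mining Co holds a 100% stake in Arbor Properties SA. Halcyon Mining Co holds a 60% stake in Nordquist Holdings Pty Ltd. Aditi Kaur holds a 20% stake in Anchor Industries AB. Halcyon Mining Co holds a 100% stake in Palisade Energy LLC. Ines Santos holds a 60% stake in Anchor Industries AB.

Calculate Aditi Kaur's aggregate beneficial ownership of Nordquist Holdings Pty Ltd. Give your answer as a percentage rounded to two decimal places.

58.00%

Aditi reaches Nordquist along 2 paths.
Direct stake: 40% = 40%.
Via Halcyon: 30% × 60% = 18%.
Total: 40% + 18% = 58%.
Rounded: 58.00%.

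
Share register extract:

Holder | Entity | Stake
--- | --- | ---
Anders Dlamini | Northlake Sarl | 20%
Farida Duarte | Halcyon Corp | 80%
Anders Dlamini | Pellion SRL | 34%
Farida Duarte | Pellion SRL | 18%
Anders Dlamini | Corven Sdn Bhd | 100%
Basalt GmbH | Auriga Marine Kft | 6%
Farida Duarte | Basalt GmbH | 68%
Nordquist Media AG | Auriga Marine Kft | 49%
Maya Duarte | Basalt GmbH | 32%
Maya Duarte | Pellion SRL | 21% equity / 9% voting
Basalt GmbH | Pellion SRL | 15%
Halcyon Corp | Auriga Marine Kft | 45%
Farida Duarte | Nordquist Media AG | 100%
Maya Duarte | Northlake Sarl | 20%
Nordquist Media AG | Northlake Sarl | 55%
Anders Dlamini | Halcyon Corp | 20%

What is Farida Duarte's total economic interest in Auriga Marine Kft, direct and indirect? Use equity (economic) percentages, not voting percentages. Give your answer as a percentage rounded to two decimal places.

89.08%

Farida reaches Auriga along 3 paths.
Via Halcyon: 80% × 45% = 36%.
Via Nordquist: 100% × 49% = 49%.
Via Basalt: 68% × 6% = 4.08%.
Total: 36% + 49% + 4.08% = 89.08%.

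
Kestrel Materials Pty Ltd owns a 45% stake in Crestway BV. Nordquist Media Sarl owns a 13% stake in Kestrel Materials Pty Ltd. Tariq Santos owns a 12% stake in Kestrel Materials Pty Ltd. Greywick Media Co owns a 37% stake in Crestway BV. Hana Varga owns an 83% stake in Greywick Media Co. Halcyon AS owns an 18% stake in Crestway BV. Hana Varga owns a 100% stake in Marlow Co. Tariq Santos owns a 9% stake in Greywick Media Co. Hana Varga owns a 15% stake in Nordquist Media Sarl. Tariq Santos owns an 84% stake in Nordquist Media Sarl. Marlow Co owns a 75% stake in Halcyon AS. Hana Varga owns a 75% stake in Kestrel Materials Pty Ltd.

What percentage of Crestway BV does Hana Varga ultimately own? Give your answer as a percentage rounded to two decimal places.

Hana reaches Crestway along 4 paths.
Via Marlow → Halcyon: 100% × 75% × 18% = 13.5%.
Via Greywick: 83% × 37% = 30.71%.
Via Kestrel: 75% × 45% = 33.75%.
Via Nordquist → Kestrel: 15% × 13% × 45% = 0.8775%.
Total: 13.5% + 30.71% + 33.75% + 0.8775% = 78.8375%.
Rounded: 78.84%.

78.84%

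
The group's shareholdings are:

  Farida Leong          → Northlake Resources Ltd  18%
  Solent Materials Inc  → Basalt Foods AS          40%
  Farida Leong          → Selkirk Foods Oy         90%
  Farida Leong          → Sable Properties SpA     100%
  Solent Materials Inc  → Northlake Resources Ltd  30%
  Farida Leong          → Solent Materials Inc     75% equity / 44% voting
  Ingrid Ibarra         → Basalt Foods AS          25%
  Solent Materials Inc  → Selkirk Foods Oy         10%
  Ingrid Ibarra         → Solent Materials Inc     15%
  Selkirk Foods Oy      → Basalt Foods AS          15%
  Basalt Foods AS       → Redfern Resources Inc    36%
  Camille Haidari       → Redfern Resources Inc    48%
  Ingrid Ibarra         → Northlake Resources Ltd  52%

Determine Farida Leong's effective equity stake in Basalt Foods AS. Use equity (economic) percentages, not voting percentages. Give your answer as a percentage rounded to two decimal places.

Farida reaches Basalt along 3 paths.
Via Solent → Selkirk: 75% × 10% × 15% = 1.125%.
Via Selkirk: 90% × 15% = 13.5%.
Via Solent: 75% × 40% = 30%.
Total: 1.125% + 13.5% + 30% = 44.625%.
Rounded: 44.63%.

44.63%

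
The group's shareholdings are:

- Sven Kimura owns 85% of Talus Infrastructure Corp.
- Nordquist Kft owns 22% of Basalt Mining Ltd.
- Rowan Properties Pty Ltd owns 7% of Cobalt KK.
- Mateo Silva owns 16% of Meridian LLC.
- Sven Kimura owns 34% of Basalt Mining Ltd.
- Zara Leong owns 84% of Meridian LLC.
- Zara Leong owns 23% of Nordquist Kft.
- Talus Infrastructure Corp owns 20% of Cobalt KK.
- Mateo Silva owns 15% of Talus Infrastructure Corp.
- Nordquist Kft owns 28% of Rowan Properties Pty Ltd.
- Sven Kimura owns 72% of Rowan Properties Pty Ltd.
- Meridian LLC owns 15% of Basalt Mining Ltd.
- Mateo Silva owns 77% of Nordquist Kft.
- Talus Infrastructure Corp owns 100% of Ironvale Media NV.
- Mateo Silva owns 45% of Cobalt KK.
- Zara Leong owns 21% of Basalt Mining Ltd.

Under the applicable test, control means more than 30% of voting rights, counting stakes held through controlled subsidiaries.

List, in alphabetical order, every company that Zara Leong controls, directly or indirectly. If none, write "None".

Zara holds 84% of Meridian, so Zara controls Meridian.
Meridian and Zara together hold 15% + 21% = 36% of Basalt, so Zara controls Basalt.
No other company's threshold is met.

Basalt Mining Ltd, Meridian LLC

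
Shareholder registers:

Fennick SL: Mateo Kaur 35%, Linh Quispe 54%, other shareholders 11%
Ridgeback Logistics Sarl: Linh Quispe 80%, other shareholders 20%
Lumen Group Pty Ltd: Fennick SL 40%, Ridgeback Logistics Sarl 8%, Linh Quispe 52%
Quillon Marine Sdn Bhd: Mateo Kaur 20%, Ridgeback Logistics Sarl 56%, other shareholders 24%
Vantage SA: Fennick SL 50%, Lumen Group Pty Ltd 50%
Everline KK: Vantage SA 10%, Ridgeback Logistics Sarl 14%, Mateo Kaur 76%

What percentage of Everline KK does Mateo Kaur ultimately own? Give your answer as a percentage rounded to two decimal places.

78.45%

Mateo reaches Everline along 3 paths.
Via Fennick → Vantage: 35% × 50% × 10% = 1.75%.
Via Fennick → Lumen → Vantage: 35% × 40% × 50% × 10% = 0.7%.
Direct stake: 76% = 76%.
Total: 1.75% + 0.7% + 76% = 78.45%.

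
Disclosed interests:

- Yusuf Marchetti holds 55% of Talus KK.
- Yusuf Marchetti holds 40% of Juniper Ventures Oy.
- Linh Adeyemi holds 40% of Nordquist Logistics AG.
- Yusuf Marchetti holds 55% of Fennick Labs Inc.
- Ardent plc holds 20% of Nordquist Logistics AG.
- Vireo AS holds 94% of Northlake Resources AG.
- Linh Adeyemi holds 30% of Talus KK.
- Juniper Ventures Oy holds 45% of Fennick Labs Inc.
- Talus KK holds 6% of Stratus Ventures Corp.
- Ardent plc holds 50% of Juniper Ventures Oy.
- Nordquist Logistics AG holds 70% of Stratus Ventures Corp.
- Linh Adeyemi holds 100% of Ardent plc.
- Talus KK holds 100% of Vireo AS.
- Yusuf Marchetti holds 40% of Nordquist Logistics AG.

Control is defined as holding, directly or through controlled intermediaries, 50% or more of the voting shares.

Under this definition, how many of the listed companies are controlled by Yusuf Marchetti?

4

Yusuf holds 55% of Talus, so Yusuf controls Talus.
Yusuf holds 55% of Fennick, so Yusuf controls Fennick.
Talus holds 100% of Vireo, so Yusuf controls Vireo.
Vireo holds 94% of Northlake, so Yusuf controls Northlake.
No other company's threshold is met.
Yusuf controls 4 companies.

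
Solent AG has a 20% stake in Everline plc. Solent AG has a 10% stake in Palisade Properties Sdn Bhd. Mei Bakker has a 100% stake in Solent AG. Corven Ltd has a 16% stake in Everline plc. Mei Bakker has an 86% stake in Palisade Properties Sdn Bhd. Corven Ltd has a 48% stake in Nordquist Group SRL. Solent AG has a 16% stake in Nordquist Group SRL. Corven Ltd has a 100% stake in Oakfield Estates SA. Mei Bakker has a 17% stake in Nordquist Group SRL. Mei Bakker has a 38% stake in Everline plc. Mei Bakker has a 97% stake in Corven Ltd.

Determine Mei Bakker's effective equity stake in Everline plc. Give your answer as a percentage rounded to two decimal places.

Mei reaches Everline along 3 paths.
Direct stake: 38% = 38%.
Via Corven: 97% × 16% = 15.52%.
Via Solent: 100% × 20% = 20%.
Total: 38% + 15.52% + 20% = 73.52%.

73.52%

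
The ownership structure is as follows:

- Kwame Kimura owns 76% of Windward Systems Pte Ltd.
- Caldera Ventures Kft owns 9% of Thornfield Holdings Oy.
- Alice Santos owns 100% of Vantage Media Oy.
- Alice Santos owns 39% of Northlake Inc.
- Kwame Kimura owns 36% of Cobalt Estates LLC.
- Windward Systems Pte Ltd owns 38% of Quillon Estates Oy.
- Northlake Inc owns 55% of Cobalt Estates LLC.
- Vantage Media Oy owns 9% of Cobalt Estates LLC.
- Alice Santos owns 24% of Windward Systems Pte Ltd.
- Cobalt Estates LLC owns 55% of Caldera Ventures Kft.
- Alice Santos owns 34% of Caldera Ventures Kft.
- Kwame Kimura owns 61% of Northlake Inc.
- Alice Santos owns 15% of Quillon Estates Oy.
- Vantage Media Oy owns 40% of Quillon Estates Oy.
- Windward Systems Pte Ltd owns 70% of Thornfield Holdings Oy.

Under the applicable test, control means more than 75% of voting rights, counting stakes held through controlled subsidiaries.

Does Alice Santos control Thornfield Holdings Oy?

No

Alice holds 100% of Vantage, so Alice controls Vantage.
Neither Alice nor any entity Alice controls holds any voting interest in Thornfield.
So Alice does not control Thornfield.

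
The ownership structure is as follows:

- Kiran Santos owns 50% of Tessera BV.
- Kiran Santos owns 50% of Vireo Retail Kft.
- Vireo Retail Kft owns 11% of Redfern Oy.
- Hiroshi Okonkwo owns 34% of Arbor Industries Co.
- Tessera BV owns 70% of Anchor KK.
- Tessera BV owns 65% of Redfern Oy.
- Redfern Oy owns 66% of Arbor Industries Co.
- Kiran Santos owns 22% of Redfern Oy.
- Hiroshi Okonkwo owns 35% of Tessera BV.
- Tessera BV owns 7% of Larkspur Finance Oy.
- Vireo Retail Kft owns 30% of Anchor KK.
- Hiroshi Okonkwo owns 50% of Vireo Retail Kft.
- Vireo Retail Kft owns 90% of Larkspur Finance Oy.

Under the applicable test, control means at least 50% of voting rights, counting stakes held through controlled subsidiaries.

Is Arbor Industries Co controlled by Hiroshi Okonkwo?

No

Hiroshi holds 50% of Vireo, so Hiroshi controls Vireo.
Vireo holds 90% of Larkspur, so Hiroshi controls Larkspur.
In Arbor, Hiroshi's side holds only 34%, not ≥ 50%.
So Hiroshi does not control Arbor.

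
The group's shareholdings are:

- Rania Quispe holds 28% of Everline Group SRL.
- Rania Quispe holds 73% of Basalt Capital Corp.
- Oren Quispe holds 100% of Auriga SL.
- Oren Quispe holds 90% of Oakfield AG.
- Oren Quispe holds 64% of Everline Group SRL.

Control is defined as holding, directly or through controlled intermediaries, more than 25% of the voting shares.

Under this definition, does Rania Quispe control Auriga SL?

No

Rania holds 73% of Basalt, so Rania controls Basalt.
Rania holds 28% of Everline, so Rania controls Everline.
Neither Rania nor any entity Rania controls holds any voting interest in Auriga.
So Rania does not control Auriga.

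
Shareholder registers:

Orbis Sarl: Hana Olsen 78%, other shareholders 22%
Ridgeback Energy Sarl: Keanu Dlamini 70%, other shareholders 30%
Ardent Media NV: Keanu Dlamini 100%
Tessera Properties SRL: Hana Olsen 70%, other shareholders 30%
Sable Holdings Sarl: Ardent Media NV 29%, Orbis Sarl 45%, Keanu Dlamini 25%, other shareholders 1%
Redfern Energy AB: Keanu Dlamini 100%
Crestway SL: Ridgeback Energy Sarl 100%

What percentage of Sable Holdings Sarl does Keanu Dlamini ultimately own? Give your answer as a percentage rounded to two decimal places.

Keanu reaches Sable along 2 paths.
Via Ardent: 100% × 29% = 29%.
Direct stake: 25% = 25%.
Total: 29% + 25% = 54%.
Rounded: 54.00%.

54.00%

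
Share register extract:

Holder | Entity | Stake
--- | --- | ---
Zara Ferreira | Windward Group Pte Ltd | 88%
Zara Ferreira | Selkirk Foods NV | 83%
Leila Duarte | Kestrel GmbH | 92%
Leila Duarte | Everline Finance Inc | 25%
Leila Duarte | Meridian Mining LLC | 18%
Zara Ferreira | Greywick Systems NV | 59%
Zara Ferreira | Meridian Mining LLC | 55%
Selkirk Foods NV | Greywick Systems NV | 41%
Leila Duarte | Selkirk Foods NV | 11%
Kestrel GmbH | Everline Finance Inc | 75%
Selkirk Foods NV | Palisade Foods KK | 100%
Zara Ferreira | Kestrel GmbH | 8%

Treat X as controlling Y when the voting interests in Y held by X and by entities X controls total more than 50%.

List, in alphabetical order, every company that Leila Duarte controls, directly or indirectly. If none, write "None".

Leila holds 92% of Kestrel, so Leila controls Kestrel.
Kestrel and Leila together hold 75% + 25% = 100% of Everline, so Leila controls Everline.
No other company's threshold is met.

Everline Finance Inc, Kestrel GmbH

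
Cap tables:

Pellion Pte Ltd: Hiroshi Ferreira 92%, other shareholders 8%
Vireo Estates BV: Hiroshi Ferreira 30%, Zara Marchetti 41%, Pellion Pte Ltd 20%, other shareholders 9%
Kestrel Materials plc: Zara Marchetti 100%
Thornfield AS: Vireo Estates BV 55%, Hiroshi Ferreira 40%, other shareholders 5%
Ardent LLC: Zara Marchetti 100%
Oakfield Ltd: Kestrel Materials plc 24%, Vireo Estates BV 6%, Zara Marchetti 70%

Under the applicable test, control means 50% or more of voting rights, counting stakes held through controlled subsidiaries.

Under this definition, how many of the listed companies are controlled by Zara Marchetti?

Zara holds 100% of Kestrel, so Zara controls Kestrel.
Zara holds 100% of Ardent, so Zara controls Ardent.
Kestrel and Zara together hold 24% + 70% = 94% of Oakfield, so Zara controls Oakfield.
No other company's threshold is met.
Zara controls 3 companies.

3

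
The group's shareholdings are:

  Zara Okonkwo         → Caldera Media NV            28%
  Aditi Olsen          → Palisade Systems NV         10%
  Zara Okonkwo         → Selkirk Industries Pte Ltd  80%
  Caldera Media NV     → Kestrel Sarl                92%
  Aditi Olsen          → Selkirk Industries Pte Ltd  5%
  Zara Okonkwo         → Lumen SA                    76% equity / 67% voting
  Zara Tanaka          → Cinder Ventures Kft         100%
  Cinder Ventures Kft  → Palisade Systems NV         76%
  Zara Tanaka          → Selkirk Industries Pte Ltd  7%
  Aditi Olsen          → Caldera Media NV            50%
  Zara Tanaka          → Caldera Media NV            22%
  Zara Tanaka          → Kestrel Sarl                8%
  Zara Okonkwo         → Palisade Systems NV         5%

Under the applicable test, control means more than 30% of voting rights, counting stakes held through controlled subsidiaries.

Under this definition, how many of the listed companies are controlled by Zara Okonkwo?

2

Zara Okonkwo holds 80% of Selkirk, so Zara Okonkwo controls Selkirk.
Zara Okonkwo holds 67% of Lumen, so Zara Okonkwo controls Lumen.
No other company's threshold is met.
Zara Okonkwo controls 2 companies.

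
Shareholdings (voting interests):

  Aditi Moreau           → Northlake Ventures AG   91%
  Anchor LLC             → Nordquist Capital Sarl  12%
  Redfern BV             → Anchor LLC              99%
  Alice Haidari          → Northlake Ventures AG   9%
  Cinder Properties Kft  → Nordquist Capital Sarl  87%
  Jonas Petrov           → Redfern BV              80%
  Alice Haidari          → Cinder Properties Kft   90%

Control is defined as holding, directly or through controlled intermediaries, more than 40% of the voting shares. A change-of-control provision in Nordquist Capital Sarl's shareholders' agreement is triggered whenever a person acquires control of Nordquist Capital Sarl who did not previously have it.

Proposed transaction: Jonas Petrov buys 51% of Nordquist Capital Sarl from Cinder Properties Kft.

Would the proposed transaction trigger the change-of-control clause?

Yes

The purchase adds only to Jonas's holdings (Cinder's stake shrinks), so Jonas is the only person who could newly come to control Nordquist.
Jonas holds 80% of Redfern, so Jonas controls Redfern.
Redfern holds 99% of Anchor, so Jonas controls Anchor.
In Nordquist, Jonas's side holds only 12%, not > 40%.
So before the transaction, Jonas does not control Nordquist.
After the purchase, Jonas holds 51% of Nordquist directly, and Cinder's stake falls to 36%.
Anchor and Jonas together hold 12% + 51% = 63% of Nordquist, so Jonas controls Nordquist.
Jonas did not control Nordquist before and does after, so the clause is triggered.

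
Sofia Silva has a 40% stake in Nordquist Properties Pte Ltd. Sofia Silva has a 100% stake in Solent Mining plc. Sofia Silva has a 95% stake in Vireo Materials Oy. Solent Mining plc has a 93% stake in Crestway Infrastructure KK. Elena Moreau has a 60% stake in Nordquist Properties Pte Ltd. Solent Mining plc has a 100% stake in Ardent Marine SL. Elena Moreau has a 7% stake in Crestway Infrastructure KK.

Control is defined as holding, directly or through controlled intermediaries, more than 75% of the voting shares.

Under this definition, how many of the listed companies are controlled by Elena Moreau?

Elena's largest direct stake is 60% in Nordquist, which does not meet the threshold.
Elena controls 0 companies.

0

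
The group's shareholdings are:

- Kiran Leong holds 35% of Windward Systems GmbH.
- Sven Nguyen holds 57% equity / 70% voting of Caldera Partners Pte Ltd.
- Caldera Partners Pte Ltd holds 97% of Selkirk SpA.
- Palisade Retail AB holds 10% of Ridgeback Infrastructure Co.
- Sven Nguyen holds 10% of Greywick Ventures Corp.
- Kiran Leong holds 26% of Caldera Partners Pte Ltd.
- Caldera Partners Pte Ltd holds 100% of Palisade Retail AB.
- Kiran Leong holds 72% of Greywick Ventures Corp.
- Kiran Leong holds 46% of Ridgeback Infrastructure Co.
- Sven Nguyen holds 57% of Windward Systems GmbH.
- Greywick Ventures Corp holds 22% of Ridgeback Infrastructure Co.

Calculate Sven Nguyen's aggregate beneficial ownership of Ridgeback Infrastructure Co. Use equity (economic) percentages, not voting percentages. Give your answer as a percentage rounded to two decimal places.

Sven reaches Ridgeback along 2 paths.
Via Caldera → Palisade: 57% × 100% × 10% = 5.7%.
Via Greywick: 10% × 22% = 2.2%.
Total: 5.7% + 2.2% = 7.9%.
Rounded: 7.90%.

7.90%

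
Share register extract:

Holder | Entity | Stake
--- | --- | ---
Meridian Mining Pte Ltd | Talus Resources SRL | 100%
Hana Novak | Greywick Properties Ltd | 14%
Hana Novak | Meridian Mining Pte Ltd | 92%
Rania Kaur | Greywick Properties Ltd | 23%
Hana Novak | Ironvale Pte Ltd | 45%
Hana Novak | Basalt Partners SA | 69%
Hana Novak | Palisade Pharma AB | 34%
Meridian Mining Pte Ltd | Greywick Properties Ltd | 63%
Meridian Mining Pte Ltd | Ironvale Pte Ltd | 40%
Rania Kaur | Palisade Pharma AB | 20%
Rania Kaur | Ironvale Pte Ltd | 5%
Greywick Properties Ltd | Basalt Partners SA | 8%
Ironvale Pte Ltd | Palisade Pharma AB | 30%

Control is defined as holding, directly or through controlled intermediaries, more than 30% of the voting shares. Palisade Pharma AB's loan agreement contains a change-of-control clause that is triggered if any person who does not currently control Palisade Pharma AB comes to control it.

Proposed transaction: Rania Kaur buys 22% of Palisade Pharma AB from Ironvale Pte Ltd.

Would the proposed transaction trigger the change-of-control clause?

Yes

The purchase adds only to Rania's holdings (Ironvale's stake shrinks), so Rania is the only person who could newly come to control Palisade.
Rania's largest direct stake is 23% in Greywick, which does not meet the threshold, so Rania controls no company.
In Palisade, Rania's side holds only 20%, not > 30%.
So before the transaction, Rania does not control Palisade.
After the purchase, Rania's direct stake in Palisade rises to 20% + 22% = 42%, and Ironvale's stake falls to 8%.
Rania holds 42% of Palisade, so Rania controls Palisade.
Rania did not control Palisade before and does after, so the clause is triggered.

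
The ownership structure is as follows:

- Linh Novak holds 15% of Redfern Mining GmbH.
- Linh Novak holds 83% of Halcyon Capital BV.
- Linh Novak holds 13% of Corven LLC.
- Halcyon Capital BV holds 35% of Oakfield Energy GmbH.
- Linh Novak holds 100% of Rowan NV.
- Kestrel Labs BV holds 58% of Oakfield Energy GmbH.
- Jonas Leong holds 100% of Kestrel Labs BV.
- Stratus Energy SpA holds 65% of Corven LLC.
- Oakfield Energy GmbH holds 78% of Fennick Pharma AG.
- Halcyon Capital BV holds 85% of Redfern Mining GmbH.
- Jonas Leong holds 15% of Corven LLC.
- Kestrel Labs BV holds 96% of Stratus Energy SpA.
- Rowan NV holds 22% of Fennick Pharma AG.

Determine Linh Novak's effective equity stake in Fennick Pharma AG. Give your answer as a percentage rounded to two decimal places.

Linh reaches Fennick along 2 paths.
Via Halcyon → Oakfield: 83% × 35% × 78% = 22.659%.
Via Rowan: 100% × 22% = 22%.
Total: 22.659% + 22% = 44.659%.
Rounded: 44.66%.

44.66%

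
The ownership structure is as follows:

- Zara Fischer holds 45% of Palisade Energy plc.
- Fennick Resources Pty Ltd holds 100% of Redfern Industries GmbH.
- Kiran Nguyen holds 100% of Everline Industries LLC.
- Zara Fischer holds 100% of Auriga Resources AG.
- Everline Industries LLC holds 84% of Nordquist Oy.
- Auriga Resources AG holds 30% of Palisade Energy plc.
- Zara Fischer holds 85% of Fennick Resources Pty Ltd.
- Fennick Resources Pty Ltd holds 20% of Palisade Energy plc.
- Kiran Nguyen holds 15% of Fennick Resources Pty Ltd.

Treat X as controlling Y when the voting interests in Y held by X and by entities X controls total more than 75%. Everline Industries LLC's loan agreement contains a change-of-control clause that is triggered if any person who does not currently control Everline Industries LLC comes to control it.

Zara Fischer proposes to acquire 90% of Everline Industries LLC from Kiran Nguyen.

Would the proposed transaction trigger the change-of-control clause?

Yes

The purchase adds only to Zara's holdings (Kiran's stake shrinks), so Zara is the only person who could newly come to control Everline.
Zara holds 100% of Auriga, so Zara controls Auriga.
Zara holds 85% of Fennick, so Zara controls Fennick.
Auriga and Zara and Fennick together hold 30% + 45% + 20% = 95% of Palisade, so Zara controls Palisade.
Fennick holds 100% of Redfern, so Zara controls Redfern.
Neither Zara nor any entity Zara controls holds any voting interest in Everline.
So before the transaction, Zara does not control Everline.
After the purchase, Zara holds 90% of Everline directly, and Kiran's stake falls to 10%.
Zara holds 90% of Everline, so Zara controls Everline.
Zara did not control Everline before and does after, so the clause is triggered.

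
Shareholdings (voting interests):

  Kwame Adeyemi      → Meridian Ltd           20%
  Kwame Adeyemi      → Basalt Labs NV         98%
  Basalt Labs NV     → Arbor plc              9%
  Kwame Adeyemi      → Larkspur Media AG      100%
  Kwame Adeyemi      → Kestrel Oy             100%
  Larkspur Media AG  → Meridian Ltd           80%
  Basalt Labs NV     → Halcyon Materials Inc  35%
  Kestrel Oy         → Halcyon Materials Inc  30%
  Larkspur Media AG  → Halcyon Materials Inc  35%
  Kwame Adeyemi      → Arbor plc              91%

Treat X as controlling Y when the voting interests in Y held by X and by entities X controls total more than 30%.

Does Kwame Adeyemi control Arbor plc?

Kwame holds 98% of Basalt, so Kwame controls Basalt.
Basalt and Kwame together hold 9% + 91% = 100% of Arbor, so Kwame controls Arbor.

Yes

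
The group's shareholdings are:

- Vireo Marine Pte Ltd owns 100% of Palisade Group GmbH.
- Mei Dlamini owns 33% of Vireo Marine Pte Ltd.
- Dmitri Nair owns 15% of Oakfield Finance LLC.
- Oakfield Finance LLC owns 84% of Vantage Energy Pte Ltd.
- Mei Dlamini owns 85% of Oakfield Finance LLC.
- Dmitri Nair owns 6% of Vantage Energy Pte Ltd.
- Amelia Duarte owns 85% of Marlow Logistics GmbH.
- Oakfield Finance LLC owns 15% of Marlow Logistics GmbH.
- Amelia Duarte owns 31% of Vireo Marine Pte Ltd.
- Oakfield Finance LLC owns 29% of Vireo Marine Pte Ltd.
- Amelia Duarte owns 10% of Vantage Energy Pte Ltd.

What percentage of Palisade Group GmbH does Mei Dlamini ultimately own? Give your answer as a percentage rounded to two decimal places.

57.65%

Mei reaches Palisade along 2 paths.
Via Vireo: 33% × 100% = 33%.
Via Oakfield → Vireo: 85% × 29% × 100% = 24.65%.
Total: 33% + 24.65% = 57.65%.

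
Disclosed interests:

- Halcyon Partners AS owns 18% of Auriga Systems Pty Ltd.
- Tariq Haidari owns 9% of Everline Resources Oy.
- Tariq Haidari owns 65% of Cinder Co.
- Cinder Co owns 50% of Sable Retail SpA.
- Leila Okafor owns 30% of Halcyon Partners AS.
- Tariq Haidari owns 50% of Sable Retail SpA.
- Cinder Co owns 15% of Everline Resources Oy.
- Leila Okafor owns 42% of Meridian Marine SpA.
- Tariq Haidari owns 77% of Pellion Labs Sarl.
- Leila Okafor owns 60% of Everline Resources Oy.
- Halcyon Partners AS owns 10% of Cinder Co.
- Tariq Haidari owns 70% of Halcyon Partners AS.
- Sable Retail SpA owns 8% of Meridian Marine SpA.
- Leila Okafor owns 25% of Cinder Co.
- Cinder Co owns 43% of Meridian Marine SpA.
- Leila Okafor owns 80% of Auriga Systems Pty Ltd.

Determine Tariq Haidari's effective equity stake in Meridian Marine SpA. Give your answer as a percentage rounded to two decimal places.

Tariq reaches Meridian along 5 paths.
Via Cinder: 65% × 43% = 27.95%.
Via Halcyon → Cinder: 70% × 10% × 43% = 3.01%.
Via Sable: 50% × 8% = 4%.
Via Cinder → Sable: 65% × 50% × 8% = 2.6%.
Via Halcyon → Cinder → Sable: 70% × 10% × 50% × 8% = 0.28%.
Total: 27.95% + 3.01% + 4% + 2.6% + 0.28% = 37.84%.

37.84%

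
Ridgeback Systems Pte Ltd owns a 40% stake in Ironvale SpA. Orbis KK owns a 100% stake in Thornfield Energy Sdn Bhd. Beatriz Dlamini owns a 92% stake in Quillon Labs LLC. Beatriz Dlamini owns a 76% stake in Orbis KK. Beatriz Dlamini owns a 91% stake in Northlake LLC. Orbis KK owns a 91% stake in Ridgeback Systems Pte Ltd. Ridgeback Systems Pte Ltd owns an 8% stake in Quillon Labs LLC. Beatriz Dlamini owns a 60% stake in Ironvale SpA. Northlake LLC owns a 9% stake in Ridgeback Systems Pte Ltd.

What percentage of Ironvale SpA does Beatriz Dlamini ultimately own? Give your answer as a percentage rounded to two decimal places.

Beatriz reaches Ironvale along 3 paths.
Direct stake: 60% = 60%.
Via Orbis → Ridgeback: 76% × 91% × 40% = 27.664%.
Via Northlake → Ridgeback: 91% × 9% × 40% = 3.276%.
Total: 60% + 27.664% + 3.276% = 90.94%.

90.94%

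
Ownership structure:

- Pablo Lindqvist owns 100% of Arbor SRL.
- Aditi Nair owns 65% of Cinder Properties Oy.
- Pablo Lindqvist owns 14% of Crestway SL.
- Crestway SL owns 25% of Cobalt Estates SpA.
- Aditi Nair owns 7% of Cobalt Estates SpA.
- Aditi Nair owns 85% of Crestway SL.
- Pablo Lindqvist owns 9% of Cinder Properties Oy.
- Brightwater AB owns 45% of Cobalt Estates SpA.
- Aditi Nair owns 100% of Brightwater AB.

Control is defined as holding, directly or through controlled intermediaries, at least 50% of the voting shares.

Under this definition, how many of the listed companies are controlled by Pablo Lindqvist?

Pablo holds 100% of Arbor, so Pablo controls Arbor.
No other company's threshold is met.
Pablo controls 1 company.

1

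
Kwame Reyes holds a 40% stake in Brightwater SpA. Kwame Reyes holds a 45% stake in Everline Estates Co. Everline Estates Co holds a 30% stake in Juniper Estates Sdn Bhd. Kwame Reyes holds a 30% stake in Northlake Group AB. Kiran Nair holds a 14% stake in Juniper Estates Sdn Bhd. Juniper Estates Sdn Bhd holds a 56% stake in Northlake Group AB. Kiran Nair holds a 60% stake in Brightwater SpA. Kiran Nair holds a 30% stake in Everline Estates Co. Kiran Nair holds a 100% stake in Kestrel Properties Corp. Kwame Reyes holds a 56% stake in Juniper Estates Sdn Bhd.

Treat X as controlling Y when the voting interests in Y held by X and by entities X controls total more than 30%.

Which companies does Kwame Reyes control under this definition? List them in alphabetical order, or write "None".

Brightwater SpA, Everline Estates Co, Juniper Estates Sdn Bhd, Northlake Group AB

Kwame holds 45% of Everline, so Kwame controls Everline.
Kwame and Everline together hold 56% + 30% = 86% of Juniper, so Kwame controls Juniper.
Kwame and Juniper together hold 30% + 56% = 86% of Northlake, so Kwame controls Northlake.
Kwame holds 40% of Brightwater, so Kwame controls Brightwater.
No other company's threshold is met.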